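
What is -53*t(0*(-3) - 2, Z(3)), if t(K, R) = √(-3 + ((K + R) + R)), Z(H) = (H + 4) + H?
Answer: -53*√15 ≈ -205.27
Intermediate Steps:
Z(H) = 4 + 2*H (Z(H) = (4 + H) + H = 4 + 2*H)
t(K, R) = √(-3 + K + 2*R) (t(K, R) = √(-3 + (K + 2*R)) = √(-3 + K + 2*R))
-53*t(0*(-3) - 2, Z(3)) = -53*√(-3 + (0*(-3) - 2) + 2*(4 + 2*3)) = -53*√(-3 + (0 - 2) + 2*(4 + 6)) = -53*√(-3 - 2 + 2*10) = -53*√(-3 - 2 + 20) = -53*√15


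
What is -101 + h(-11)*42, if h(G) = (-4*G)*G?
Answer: -20429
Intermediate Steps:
h(G) = -4*G²
-101 + h(-11)*42 = -101 - 4*(-11)²*42 = -101 - 4*121*42 = -101 - 484*42 = -101 - 20328 = -20429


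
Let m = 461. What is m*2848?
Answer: 1312928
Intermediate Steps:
m*2848 = 461*2848 = 1312928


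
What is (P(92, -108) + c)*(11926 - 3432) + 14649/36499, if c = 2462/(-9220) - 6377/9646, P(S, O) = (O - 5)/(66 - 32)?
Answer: -110175122260758/3050826545 ≈ -36113.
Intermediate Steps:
P(S, O) = -5/34 + O/34 (P(S, O) = (-5 + O)/34 = (-5 + O)*(1/34) = -5/34 + O/34)
c = -1474007/1588145 (c = 2462*(-1/9220) - 6377*1/9646 = -1231/4610 - 911/1378 = -1474007/1588145 ≈ -0.92813)
(P(92, -108) + c)*(11926 - 3432) + 14649/36499 = ((-5/34 + (1/34)*(-108)) - 1474007/1588145)*(11926 - 3432) + 14649/36499 = ((-5/34 - 54/17) - 1474007/1588145)*8494 + 14649*(1/36499) = (-113/34 - 1474007/1588145)*8494 + 771/1921 = -229576623/53996930*8494 + 771/1921 = -975011917881/26998465 + 771/1921 = -110175122260758/3050826545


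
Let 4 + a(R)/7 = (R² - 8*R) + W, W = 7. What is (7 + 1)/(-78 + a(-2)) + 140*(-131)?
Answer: -1522212/83 ≈ -18340.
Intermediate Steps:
a(R) = 21 - 56*R + 7*R² (a(R) = -28 + 7*((R² - 8*R) + 7) = -28 + 7*(7 + R² - 8*R) = -28 + (49 - 56*R + 7*R²) = 21 - 56*R + 7*R²)
(7 + 1)/(-78 + a(-2)) + 140*(-131) = (7 + 1)/(-78 + (21 - 56*(-2) + 7*(-2)²)) + 140*(-131) = 8/(-78 + (21 + 112 + 7*4)) - 18340 = 8/(-78 + (21 + 112 + 28)) - 18340 = 8/(-78 + 161) - 18340 = 8/83 - 18340 = -1522212/83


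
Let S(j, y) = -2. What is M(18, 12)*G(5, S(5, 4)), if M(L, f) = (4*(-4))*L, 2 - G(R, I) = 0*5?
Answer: -576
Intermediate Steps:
G(R, I) = 2 (G(R, I) = 2 - 0*5 = 2 - 1*0 = 2 + 0 = 2)
M(L, f) = -16*L
M(18, 12)*G(5, S(5, 4)) = -16*18*2 = -288*2 = -576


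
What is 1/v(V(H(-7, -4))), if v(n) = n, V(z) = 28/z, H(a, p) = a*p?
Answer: 1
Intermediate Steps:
1/v(V(H(-7, -4))) = 1/(28/((-7*(-4)))) = 1/(28/28) = 1/(28*(1/28)) = 1/1 = 1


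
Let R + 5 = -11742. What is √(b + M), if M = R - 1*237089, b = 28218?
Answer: I*√220618 ≈ 469.7*I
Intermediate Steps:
R = -11747 (R = -5 - 11742 = -11747)
M = -248836 (M = -11747 - 1*237089 = -11747 - 237089 = -248836)
√(b + M) = √(28218 - 248836) = √(-220618) = I*√220618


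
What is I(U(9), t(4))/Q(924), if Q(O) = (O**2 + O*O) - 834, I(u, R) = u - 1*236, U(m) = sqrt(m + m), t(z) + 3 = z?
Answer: -118/853359 + sqrt(2)/568906 ≈ -0.00013579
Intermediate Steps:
t(z) = -3 + z
U(m) = sqrt(2)*sqrt(m) (U(m) = sqrt(2*m) = sqrt(2)*sqrt(m))
I(u, R) = -236 + u (I(u, R) = u - 236 = -236 + u)
Q(O) = -834 + 2*O**2 (Q(O) = (O**2 + O**2) - 834 = 2*O**2 - 834 = -834 + 2*O**2)
I(U(9), t(4))/Q(924) = (-236 + sqrt(2)*sqrt(9))/(-834 + 2*924**2) = (-236 + sqrt(2)*3)/(-834 + 2*853776) = (-236 + 3*sqrt(2))/(-834 + 1707552) = (-236 + 3*sqrt(2))/1706718 = (-236 + 3*sqrt(2))*(1/1706718) = -118/853359 + sqrt(2)/568906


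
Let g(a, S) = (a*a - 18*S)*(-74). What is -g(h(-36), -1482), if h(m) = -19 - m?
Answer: 1995410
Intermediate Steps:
g(a, S) = -74*a² + 1332*S (g(a, S) = (a² - 18*S)*(-74) = -74*a² + 1332*S)
-g(h(-36), -1482) = -(-74*(-19 - 1*(-36))² + 1332*(-1482)) = -(-74*(-19 + 36)² - 1974024) = -(-74*17² - 1974024) = -(-74*289 - 1974024) = -(-21386 - 1974024) = -1*(-1995410) = 1995410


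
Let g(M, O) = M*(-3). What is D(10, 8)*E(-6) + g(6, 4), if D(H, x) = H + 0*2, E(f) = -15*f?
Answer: 882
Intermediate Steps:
g(M, O) = -3*M
D(H, x) = H (D(H, x) = H + 0 = H)
D(10, 8)*E(-6) + g(6, 4) = 10*(-15*(-6)) - 3*6 = 10*90 - 18 = 900 - 18 = 882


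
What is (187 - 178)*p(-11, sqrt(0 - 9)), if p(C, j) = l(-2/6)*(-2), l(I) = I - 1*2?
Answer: 42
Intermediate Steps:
l(I) = -2 + I (l(I) = I - 2 = -2 + I)
p(C, j) = 14/3 (p(C, j) = (-2 - 2/6)*(-2) = (-2 - 2*1/6)*(-2) = (-2 - 1/3)*(-2) = -7/3*(-2) = 14/3)
(187 - 178)*p(-11, sqrt(0 - 9)) = (187 - 178)*(14/3) = 9*(14/3) = 42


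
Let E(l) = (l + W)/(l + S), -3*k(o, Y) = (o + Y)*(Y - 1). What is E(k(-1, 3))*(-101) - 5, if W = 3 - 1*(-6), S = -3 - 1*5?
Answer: 2183/28 ≈ 77.964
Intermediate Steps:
S = -8 (S = -3 - 5 = -8)
W = 9 (W = 3 + 6 = 9)
k(o, Y) = -(-1 + Y)*(Y + o)/3 (k(o, Y) = -(o + Y)*(Y - 1)/3 = -(Y + o)*(-1 + Y)/3 = -(-1 + Y)*(Y + o)/3)
E(l) = (9 + l)/(-8 + l) (E(l) = (l + 9)/(l - 8) = (9 + l)/(-8 + l))
E(k(-1, 3))*(-101) - 5 = ((9 + (-1/3*3**2 + (1/3)*3 + (1/3)*(-1) - 1/3*3*(-1)))/(-8 + (-1/3*3**2 + (1/3)*3 + (1/3)*(-1) - 1/3*3*(-1))))*(-101) - 5 = ((9 + (-1/3*9 + 1 - 1/3 + 1))/(-8 + (-1/3*9 + 1 - 1/3 + 1)))*(-101) - 5 = ((9 + (-3 + 1 - 1/3 + 1))/(-8 + (-3 + 1 - 1/3 + 1)))*(-101) - 5 = ((9 - 4/3)/(-8 - 4/3))*(-101) - 5 = ((23/3)/(-28/3))*(-101) - 5 = -3/28*23/3*(-101) - 5 = -23/28*(-101) - 5 = 2323/28 - 5 = 2183/28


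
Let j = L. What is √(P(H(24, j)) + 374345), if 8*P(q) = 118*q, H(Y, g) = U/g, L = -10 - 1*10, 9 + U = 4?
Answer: √5989579/4 ≈ 611.84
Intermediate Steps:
U = -5 (U = -9 + 4 = -5)
L = -20 (L = -10 - 10 = -20)
j = -20
H(Y, g) = -5/g
P(q) = 59*q/4 (P(q) = (118*q)/8 = 59*q/4)
√(P(H(24, j)) + 374345) = √(59*(-5/(-20))/4 + 374345) = √(59*(-5*(-1/20))/4 + 374345) = √((59/4)*(¼) + 374345) = √(59/16 + 374345) = √(5989579/16) = √5989579/4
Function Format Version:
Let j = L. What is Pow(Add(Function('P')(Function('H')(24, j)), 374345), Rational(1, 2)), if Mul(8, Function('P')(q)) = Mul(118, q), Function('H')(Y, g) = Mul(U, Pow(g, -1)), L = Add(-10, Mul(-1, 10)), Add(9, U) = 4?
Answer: Mul(Rational(1, 4), Pow(5989579, Rational(1, 2))) ≈ 611.84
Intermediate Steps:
U = -5 (U = Add(-9, 4) = -5)
L = -20 (L = Add(-10, -10) = -20)
j = -20
Function('H')(Y, g) = Mul(-5, Pow(g, -1))
Function('P')(q) = Mul(Rational(59, 4), q) (Function('P')(q) = Mul(Rational(1, 8), Mul(118, q)) = Mul(Rational(59, 4), q))
Pow(Add(Function('P')(Function('H')(24, j)), 374345), Rational(1, 2)) = Pow(Add(Mul(Rational(59, 4), Mul(-5, Pow(-20, -1))), 374345), Rational(1, 2)) = Pow(Add(Mul(Rational(59, 4), Mul(-5, Rational(-1, 20))), 374345), Rational(1, 2)) = Pow(Add(Mul(Rational(59, 4), Rational(1, 4)), 374345), Rational(1, 2)) = Pow(Add(Rational(59, 16), 374345), Rational(1, 2)) = Pow(Rational(5989579, 16), Rational(1, 2)) = Mul(Rational(1, 4), Pow(5989579, Rational(1, 2)))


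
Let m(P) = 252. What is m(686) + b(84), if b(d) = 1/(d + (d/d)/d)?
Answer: 1778448/7057 ≈ 252.01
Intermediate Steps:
b(d) = 1/(d + 1/d)
m(686) + b(84) = 252 + 84/(1 + 84²) = 252 + 84/(1 + 7056) = 252 + 84/7057 = 1778448/7057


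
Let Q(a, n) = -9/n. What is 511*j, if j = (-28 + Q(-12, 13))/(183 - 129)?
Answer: -190603/702 ≈ -271.51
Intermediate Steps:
j = -373/702 (j = (-28 - 9/13)/(183 - 129) = (-28 - 9*1/13)/54 = (-28 - 9/13)*(1/54) = -373/13*1/54 = -373/702 ≈ -0.53134)
511*j = 511*(-373/702) = -190603/702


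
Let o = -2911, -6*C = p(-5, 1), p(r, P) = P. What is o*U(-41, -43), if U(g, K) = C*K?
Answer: -125173/6 ≈ -20862.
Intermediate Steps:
C = -⅙ (C = -⅙*1 = -⅙ ≈ -0.16667)
U(g, K) = -K/6
o*U(-41, -43) = -(-2911)*(-43)/6 = -2911*43/6 = -125173/6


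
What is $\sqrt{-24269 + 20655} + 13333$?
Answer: $13333 + i \sqrt{3614} \approx 13333.0 + 60.117 i$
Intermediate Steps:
$\sqrt{-24269 + 20655} + 13333 = \sqrt{-3614} + 13333 = i \sqrt{3614} + 13333 = 13333 + i \sqrt{3614}$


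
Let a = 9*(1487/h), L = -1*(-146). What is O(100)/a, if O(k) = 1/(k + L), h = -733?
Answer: -733/3292218 ≈ -0.00022265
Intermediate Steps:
L = 146
O(k) = 1/(146 + k) (O(k) = 1/(k + 146) = 1/(146 + k))
a = -13383/733 (a = 9*(1487/(-733)) = 9*(1487*(-1/733)) = 9*(-1487/733) = -13383/733 ≈ -18.258)
O(100)/a = 1/((146 + 100)*(-13383/733)) = -733/13383/246 = (1/246)*(-733/13383) = -733/3292218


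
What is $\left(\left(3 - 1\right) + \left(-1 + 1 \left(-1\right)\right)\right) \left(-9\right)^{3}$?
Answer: $0$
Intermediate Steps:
$\left(\left(3 - 1\right) + \left(-1 + 1 \left(-1\right)\right)\right) \left(-9\right)^{3} = \left(2 - 2\right) \left(-729\right) = 0 \left(-729\right) = 0$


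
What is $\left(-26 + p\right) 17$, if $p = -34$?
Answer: $-1020$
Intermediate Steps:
$\left(-26 + p\right) 17 = \left(-26 - 34\right) 17 = \left(-60\right) 17 = -1020$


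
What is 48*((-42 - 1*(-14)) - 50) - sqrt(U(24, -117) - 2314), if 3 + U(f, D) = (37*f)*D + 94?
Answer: -3744 - 3*I*sqrt(11791) ≈ -3744.0 - 325.76*I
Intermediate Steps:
U(f, D) = 91 + 37*D*f (U(f, D) = -3 + ((37*f)*D + 94) = -3 + (37*D*f + 94) = -3 + (94 + 37*D*f) = 91 + 37*D*f)
48*((-42 - 1*(-14)) - 50) - sqrt(U(24, -117) - 2314) = 48*((-42 - 1*(-14)) - 50) - sqrt((91 + 37*(-117)*24) - 2314) = 48*((-42 + 14) - 50) - sqrt((91 - 103896) - 2314) = 48*(-28 - 50) - sqrt(-103805 - 2314) = 48*(-78) - sqrt(-106119) = -3744 - 3*I*sqrt(11791)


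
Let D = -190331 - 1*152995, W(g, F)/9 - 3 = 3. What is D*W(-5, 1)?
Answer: -18539604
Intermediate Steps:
W(g, F) = 54 (W(g, F) = 27 + 9*3 = 27 + 27 = 54)
D = -343326 (D = -190331 - 152995 = -343326)
D*W(-5, 1) = -343326*54 = -18539604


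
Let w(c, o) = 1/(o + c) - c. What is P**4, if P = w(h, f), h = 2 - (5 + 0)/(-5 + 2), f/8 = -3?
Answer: 213813760000/1121513121 ≈ 190.65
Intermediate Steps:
f = -24 (f = 8*(-3) = -24)
h = 11/3 (h = 2 - 5/(-3) = 2 - 5*(-1)/3 = 2 - 1*(-5/3) = 2 + 5/3 = 11/3 ≈ 3.6667)
w(c, o) = 1/(c + o) - c
P = -680/183 (P = (1 - (11/3)**2 - 1*11/3*(-24))/(11/3 - 24) = (1 - 1*121/9 + 88)/(-61/3) = -3*(1 - 121/9 + 88)/61 = -3/61*680/9 = -680/183 ≈ -3.7158)
P**4 = (-680/183)**4 = 213813760000/1121513121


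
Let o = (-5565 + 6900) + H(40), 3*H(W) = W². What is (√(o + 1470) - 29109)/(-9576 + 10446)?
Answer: -9703/290 + √30045/2610 ≈ -33.392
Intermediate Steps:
H(W) = W²/3
o = 5605/3 (o = (-5565 + 6900) + (⅓)*40² = 1335 + (⅓)*1600 = 1335 + 1600/3 = 5605/3 ≈ 1868.3)
(√(o + 1470) - 29109)/(-9576 + 10446) = (√(5605/3 + 1470) - 29109)/(-9576 + 10446) = (√(10015/3) - 29109)/870 = (√30045/3 - 29109)*(1/870) = (-29109 + √30045/3)*(1/870) = -9703/290 + √30045/2610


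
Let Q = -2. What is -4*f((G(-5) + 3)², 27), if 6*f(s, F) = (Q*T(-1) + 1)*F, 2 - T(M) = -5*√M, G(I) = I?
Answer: 54 + 180*I ≈ 54.0 + 180.0*I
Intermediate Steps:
T(M) = 2 + 5*√M (T(M) = 2 - (-5)*√M = 2 + 5*√M)
f(s, F) = F*(-3 - 10*I)/6 (f(s, F) = ((-2*(2 + 5*√(-1)) + 1)*F)/6 = ((-2*(2 + 5*I) + 1)*F)/6 = (((-4 - 10*I) + 1)*F)/6 = ((-3 - 10*I)*F)/6 = (F*(-3 - 10*I))/6 = F*(-3 - 10*I)/6)
-4*f((G(-5) + 3)², 27) = -2*27*(-3 - 10*I)/3 = -4*(-27/2 - 45*I) = 54 + 180*I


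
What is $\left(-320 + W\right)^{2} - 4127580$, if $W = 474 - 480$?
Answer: $-4021304$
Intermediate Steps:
$W = -6$ ($W = 474 - 480 = -6$)
$\left(-320 + W\right)^{2} - 4127580 = \left(-320 - 6\right)^{2} - 4127580 = \left(-326\right)^{2} - 4127580 = 106276 - 4127580 = -4021304$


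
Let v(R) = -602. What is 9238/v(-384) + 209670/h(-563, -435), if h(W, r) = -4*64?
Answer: -32146567/38528 ≈ -834.37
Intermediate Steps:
h(W, r) = -256
9238/v(-384) + 209670/h(-563, -435) = 9238/(-602) + 209670/(-256) = 9238*(-1/602) + 209670*(-1/256) = -4619/301 - 104835/128 = -32146567/38528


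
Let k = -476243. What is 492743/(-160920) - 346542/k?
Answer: -1200670241/514342440 ≈ -2.3344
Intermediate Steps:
492743/(-160920) - 346542/k = 492743/(-160920) - 346542/(-476243) = 492743*(-1/160920) - 346542*(-1/476243) = -3307/1080 + 346542/476243 = -1200670241/514342440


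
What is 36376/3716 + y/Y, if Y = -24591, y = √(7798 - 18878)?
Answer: 9094/929 - 2*I*√2770/24591 ≈ 9.789 - 0.0042805*I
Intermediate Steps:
y = 2*I*√2770 (y = √(-11080) = 2*I*√2770 ≈ 105.26*I)
36376/3716 + y/Y = 36376/3716 + (2*I*√2770)/(-24591) = 36376*(1/3716) + (2*I*√2770)*(-1/24591) = 9094/929 - 2*I*√2770/24591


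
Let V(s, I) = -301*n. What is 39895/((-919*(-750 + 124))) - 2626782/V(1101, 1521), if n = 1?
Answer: 1511183932303/173163494 ≈ 8726.9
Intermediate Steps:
V(s, I) = -301 (V(s, I) = -301*1 = -301)
39895/((-919*(-750 + 124))) - 2626782/V(1101, 1521) = 39895/((-919*(-750 + 124))) - 2626782/(-301) = 39895/((-919*(-626))) - 2626782*(-1/301) = 39895/575294 + 2626782/301 = 1511183932303/173163494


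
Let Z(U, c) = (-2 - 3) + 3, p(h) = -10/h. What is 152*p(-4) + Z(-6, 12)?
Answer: 378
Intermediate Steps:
Z(U, c) = -2 (Z(U, c) = -5 + 3 = -2)
152*p(-4) + Z(-6, 12) = 152*(-10/(-4)) - 2 = 152*(-10*(-1/4)) - 2 = 152*(5/2) - 2 = 380 - 2 = 378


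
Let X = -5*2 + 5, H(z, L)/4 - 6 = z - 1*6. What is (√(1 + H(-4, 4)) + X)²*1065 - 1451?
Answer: 9199 - 10650*I*√15 ≈ 9199.0 - 41247.0*I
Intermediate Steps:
H(z, L) = 4*z (H(z, L) = 24 + 4*(z - 1*6) = 24 + 4*(z - 6) = 24 + 4*(-6 + z) = 24 + (-24 + 4*z) = 4*z)
X = -5 (X = -10 + 5 = -5)
(√(1 + H(-4, 4)) + X)²*1065 - 1451 = (√(1 + 4*(-4)) - 5)²*1065 - 1451 = (√(1 - 16) - 5)²*1065 - 1451 = (√(-15) - 5)²*1065 - 1451 = (I*√15 - 5)²*1065 - 1451 = (-5 + I*√15)²*1065 - 1451 = 1065*(-5 + I*√15)² - 1451 = -1451 + 1065*(-5 + I*√15)²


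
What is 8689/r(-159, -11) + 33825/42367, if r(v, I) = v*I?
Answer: 427286788/74099883 ≈ 5.7664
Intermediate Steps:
r(v, I) = I*v
8689/r(-159, -11) + 33825/42367 = 8689/((-11*(-159))) + 33825/42367 = 8689/1749 + 33825*(1/42367) = 8689*(1/1749) + 33825/42367 = 8689/1749 + 33825/42367 = 427286788/74099883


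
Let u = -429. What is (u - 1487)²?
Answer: 3671056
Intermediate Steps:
(u - 1487)² = (-429 - 1487)² = (-1916)² = 3671056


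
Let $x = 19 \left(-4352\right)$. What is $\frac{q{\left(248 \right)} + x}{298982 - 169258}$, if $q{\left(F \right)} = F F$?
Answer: $- \frac{5296}{32431} \approx -0.1633$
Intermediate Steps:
$x = -82688$
$q{\left(F \right)} = F^{2}$
$\frac{q{\left(248 \right)} + x}{298982 - 169258} = \frac{248^{2} - 82688}{298982 - 169258} = \frac{61504 - 82688}{129724} = \left(-21184\right) \frac{1}{129724} = - \frac{5296}{32431}$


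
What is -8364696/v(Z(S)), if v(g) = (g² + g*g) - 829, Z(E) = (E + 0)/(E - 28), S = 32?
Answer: 8364696/701 ≈ 11933.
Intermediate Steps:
Z(E) = E/(-28 + E)
v(g) = -829 + 2*g² (v(g) = (g² + g²) - 829 = 2*g² - 829 = -829 + 2*g²)
-8364696/v(Z(S)) = -8364696/(-829 + 2*(32/(-28 + 32))²) = -8364696/(-829 + 2*(32/4)²) = -8364696/(-829 + 2*(32*(¼))²) = -8364696/(-829 + 2*8²) = -8364696/(-829 + 2*64) = -8364696/(-829 + 128) = -8364696/(-701) = -8364696*(-1/701) = 8364696/701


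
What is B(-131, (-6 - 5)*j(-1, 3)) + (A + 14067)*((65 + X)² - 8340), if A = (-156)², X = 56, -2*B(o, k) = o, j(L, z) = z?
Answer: 483954737/2 ≈ 2.4198e+8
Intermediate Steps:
B(o, k) = -o/2
A = 24336
B(-131, (-6 - 5)*j(-1, 3)) + (A + 14067)*((65 + X)² - 8340) = -½*(-131) + (24336 + 14067)*((65 + 56)² - 8340) = 131/2 + 38403*(121² - 8340) = 131/2 + 38403*(14641 - 8340) = 131/2 + 38403*6301 = 131/2 + 241977303 = 483954737/2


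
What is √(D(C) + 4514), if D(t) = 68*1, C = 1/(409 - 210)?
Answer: √4582 ≈ 67.690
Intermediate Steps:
C = 1/199 ≈ 0.0050251
D(t) = 68
√(D(C) + 4514) = √(68 + 4514) = √4582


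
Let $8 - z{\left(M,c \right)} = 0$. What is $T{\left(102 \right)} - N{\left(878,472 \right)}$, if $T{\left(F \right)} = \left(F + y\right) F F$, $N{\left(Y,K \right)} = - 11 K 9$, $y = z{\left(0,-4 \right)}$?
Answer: $1191168$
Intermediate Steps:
$z{\left(M,c \right)} = 8$ ($z{\left(M,c \right)} = 8 - 0 = 8 + 0 = 8$)
$y = 8$
$N{\left(Y,K \right)} = - 99 K$
$T{\left(F \right)} = F^{2} \left(8 + F\right)$ ($T{\left(F \right)} = \left(F + 8\right) F F = \left(8 + F\right) F^{2} = F^{2} \left(8 + F\right)$)
$T{\left(102 \right)} - N{\left(878,472 \right)} = 102^{2} \left(8 + 102\right) - \left(-99\right) 472 = 10404 \cdot 110 - -46728 = 1144440 + 46728 = 1191168$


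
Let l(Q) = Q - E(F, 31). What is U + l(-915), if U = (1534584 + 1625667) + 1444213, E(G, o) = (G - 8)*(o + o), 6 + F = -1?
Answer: 4604479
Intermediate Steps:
F = -7 (F = -6 - 1 = -7)
E(G, o) = 2*o*(-8 + G) (E(G, o) = (-8 + G)*(2*o) = 2*o*(-8 + G))
l(Q) = 930 + Q (l(Q) = Q - 2*31*(-8 - 7) = Q - 2*31*(-15) = Q - 1*(-930) = Q + 930 = 930 + Q)
U = 4604464 (U = 3160251 + 1444213 = 4604464)
U + l(-915) = 4604464 + (930 - 915) = 4604464 + 15 = 4604479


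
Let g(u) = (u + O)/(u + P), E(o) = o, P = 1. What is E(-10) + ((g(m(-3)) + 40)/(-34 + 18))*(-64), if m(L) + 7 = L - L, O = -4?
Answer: 472/3 ≈ 157.33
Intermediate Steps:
m(L) = -7 (m(L) = -7 + (L - L) = -7 + 0 = -7)
g(u) = (-4 + u)/(1 + u) (g(u) = (u - 4)/(u + 1) = (-4 + u)/(1 + u))
E(-10) + ((g(m(-3)) + 40)/(-34 + 18))*(-64) = -10 + (((-4 - 7)/(1 - 7) + 40)/(-34 + 18))*(-64) = -10 + ((-11/(-6) + 40)/(-16))*(-64) = -10 + ((-⅙*(-11) + 40)*(-1/16))*(-64) = -10 + ((11/6 + 40)*(-1/16))*(-64) = -10 + ((251/6)*(-1/16))*(-64) = -10 - 251/96*(-64) = -10 + 502/3 = 472/3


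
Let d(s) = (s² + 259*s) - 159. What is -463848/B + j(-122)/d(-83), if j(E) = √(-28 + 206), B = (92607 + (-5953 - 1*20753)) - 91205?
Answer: 57981/3163 - √178/14767 ≈ 18.330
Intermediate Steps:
d(s) = -159 + s² + 259*s
B = -25304 (B = (92607 + (-5953 - 20753)) - 91205 = (92607 - 26706) - 91205 = 65901 - 91205 = -25304)
j(E) = √178
-463848/B + j(-122)/d(-83) = -463848/(-25304) + √178/(-159 + (-83)² + 259*(-83)) = -463848*(-1/25304) + √178/(-159 + 6889 - 21497) = 57981/3163 + √178/(-14767) = 57981/3163 + √178*(-1/14767) = 57981/3163 - √178/14767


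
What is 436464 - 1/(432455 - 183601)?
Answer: 108615812255/248854 ≈ 4.3646e+5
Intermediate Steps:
436464 - 1/(432455 - 183601) = 436464 - 1/248854 = 108615812255/248854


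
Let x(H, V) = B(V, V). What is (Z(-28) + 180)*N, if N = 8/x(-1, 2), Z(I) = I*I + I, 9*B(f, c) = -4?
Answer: -16848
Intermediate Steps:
B(f, c) = -4/9 (B(f, c) = (⅑)*(-4) = -4/9)
x(H, V) = -4/9
Z(I) = I + I² (Z(I) = I² + I = I + I²)
N = -18 (N = 8/(-4/9) = 8*(-9/4) = -18)
(Z(-28) + 180)*N = (-28*(1 - 28) + 180)*(-18) = (-28*(-27) + 180)*(-18) = (756 + 180)*(-18) = 936*(-18) = -16848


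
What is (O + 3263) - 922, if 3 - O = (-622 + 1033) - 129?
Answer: 2062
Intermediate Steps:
O = -279 (O = 3 - ((-622 + 1033) - 129) = 3 - (411 - 129) = 3 - 1*282 = 3 - 282 = -279)
(O + 3263) - 922 = (-279 + 3263) - 922 = 2984 - 922 = 2062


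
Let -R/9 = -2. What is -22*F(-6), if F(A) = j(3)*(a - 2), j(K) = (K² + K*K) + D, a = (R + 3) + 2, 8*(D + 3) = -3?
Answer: -27027/4 ≈ -6756.8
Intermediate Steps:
R = 18 (R = -9*(-2) = 18)
D = -27/8 (D = -3 + (⅛)*(-3) = -3 - 3/8 = -27/8 ≈ -3.3750)
a = 23 (a = (18 + 3) + 2 = 21 + 2 = 23)
j(K) = -27/8 + 2*K² (j(K) = (K² + K*K) - 27/8 = (K² + K²) - 27/8 = 2*K² - 27/8 = -27/8 + 2*K²)
F(A) = 2457/8 (F(A) = (-27/8 + 2*3²)*(23 - 2) = (-27/8 + 2*9)*21 = (-27/8 + 18)*21 = (117/8)*21 = 2457/8)
-22*F(-6) = -22*2457/8 = -27027/4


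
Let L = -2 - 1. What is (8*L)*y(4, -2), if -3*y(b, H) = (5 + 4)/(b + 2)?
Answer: 12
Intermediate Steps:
L = -3
y(b, H) = -3/(2 + b) (y(b, H) = -(5 + 4)/(3*(b + 2)) = -3/(2 + b))
(8*L)*y(4, -2) = (8*(-3))*(-3/(2 + 4)) = -(-72)/6 = -24*(-½) = 12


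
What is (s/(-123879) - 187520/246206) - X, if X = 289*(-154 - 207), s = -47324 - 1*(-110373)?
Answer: 227283570401798/2178553791 ≈ 1.0433e+5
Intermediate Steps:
s = 63049 (s = -47324 + 110373 = 63049)
X = -104329 (X = 289*(-361) = -104329)
(s/(-123879) - 187520/246206) - X = (63049/(-123879) - 187520/246206) - 1*(-104329) = (63049*(-1/123879) - 187520*1/246206) + 104329 = (-9007/17697 - 93760/123103) + 104329 = -2768059441/2178553791 + 104329 = 227283570401798/2178553791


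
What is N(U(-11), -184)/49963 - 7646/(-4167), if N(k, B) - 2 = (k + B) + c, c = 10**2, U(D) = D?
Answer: 381629567/208195821 ≈ 1.8330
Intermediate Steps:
c = 100
N(k, B) = 102 + B + k (N(k, B) = 2 + ((k + B) + 100) = 2 + ((B + k) + 100) = 2 + (100 + B + k) = 102 + B + k)
N(U(-11), -184)/49963 - 7646/(-4167) = (102 - 184 - 11)/49963 - 7646/(-4167) = -93*1/49963 - 7646*(-1/4167) = -93/49963 + 7646/4167 = 381629567/208195821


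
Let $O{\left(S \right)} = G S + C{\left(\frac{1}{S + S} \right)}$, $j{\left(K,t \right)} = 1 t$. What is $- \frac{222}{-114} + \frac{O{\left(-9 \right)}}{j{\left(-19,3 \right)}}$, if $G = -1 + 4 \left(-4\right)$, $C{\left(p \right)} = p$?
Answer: $\frac{54305}{1026} \approx 52.929$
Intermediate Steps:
$G = -17$ ($G = -1 - 16 = -17$)
$j{\left(K,t \right)} = t$
$O{\left(S \right)} = \frac{1}{2 S} - 17 S$ ($O{\left(S \right)} = - 17 S + \frac{1}{S + S} = - 17 S + \frac{1}{2 S} = \frac{1}{2 S} - 17 S$)
$- \frac{222}{-114} + \frac{O{\left(-9 \right)}}{j{\left(-19,3 \right)}} = - \frac{222}{-114} + \frac{\frac{1}{2 \left(-9\right)} - -153}{3} = \left(-222\right) \left(- \frac{1}{114}\right) + \left(\frac{1}{2} \left(- \frac{1}{9}\right) + 153\right) \frac{1}{3} = \frac{37}{19} + \left(- \frac{1}{18} + 153\right) \frac{1}{3} = \frac{37}{19} + \frac{2753}{18} \cdot \frac{1}{3} = \frac{37}{19} + \frac{2753}{54} = \frac{54305}{1026}$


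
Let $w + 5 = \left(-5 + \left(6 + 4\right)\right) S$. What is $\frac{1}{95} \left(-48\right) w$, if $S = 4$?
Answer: $- \frac{144}{19} \approx -7.5789$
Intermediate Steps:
$w = 15$ ($w = -5 + \left(-5 + \left(6 + 4\right)\right) 4 = -5 + \left(-5 + 10\right) 4 = -5 + 5 \cdot 4 = -5 + 20 = 15$)
$\frac{1}{95} \left(-48\right) w = \frac{1}{95} \left(-48\right) 15 = \left(- \frac{48}{95}\right) 15 = - \frac{144}{19}$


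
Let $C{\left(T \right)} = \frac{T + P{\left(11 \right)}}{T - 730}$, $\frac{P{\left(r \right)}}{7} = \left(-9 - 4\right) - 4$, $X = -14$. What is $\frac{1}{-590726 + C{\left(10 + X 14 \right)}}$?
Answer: $- \frac{916}{541104711} \approx -1.6928 \cdot 10^{-6}$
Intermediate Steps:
$P{\left(r \right)} = -119$ ($P{\left(r \right)} = 7 \left(\left(-9 - 4\right) - 4\right) = 7 \left(-13 - 4\right) = 7 \left(-17\right) = -119$)
$C{\left(T \right)} = \frac{-119 + T}{-730 + T}$ ($C{\left(T \right)} = \frac{T - 119}{T - 730} = \frac{-119 + T}{-730 + T}$)
$\frac{1}{-590726 + C{\left(10 + X 14 \right)}} = \frac{1}{-590726 + \frac{-119 + \left(10 - 196\right)}{-730 + \left(10 - 196\right)}} = \frac{1}{-590726 + \frac{-119 - 186}{-730 - 186}} = \frac{1}{-590726 + \frac{1}{-916} \left(-305\right)} = \frac{1}{-590726 - - \frac{305}{916}} = \frac{1}{-590726 + \frac{305}{916}} = \frac{1}{- \frac{541104711}{916}} = - \frac{916}{541104711}$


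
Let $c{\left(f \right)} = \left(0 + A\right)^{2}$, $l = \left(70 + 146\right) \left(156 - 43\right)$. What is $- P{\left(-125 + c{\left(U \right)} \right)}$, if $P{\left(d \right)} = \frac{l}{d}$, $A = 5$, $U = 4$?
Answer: $\frac{6102}{25} \approx 244.08$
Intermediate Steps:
$l = 24408$ ($l = 216 \cdot 113 = 24408$)
$c{\left(f \right)} = 25$ ($c{\left(f \right)} = \left(0 + 5\right)^{2} = 5^{2} = 25$)
$P{\left(d \right)} = \frac{24408}{d}$
$- P{\left(-125 + c{\left(U \right)} \right)} = - \frac{24408}{-125 + 25} = - \frac{24408}{-100} = - \frac{24408 \left(-1\right)}{100} = \left(-1\right) \left(- \frac{6102}{25}\right) = \frac{6102}{25}$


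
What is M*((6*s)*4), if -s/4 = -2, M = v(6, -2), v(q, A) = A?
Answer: -384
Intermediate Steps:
M = -2
s = 8 (s = -4*(-2) = 8)
M*((6*s)*4) = -2*6*8*4 = -96*4 = -2*192 = -384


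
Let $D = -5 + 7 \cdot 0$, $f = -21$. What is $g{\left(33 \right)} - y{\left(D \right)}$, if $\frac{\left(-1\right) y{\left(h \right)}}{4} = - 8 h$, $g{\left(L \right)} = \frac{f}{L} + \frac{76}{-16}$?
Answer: $\frac{6803}{44} \approx 154.61$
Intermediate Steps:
$g{\left(L \right)} = - \frac{19}{4} - \frac{21}{L}$ ($g{\left(L \right)} = - \frac{21}{L} + \frac{76}{-16} = - \frac{21}{L} + 76 \left(- \frac{1}{16}\right) = - \frac{21}{L} - \frac{19}{4} = - \frac{19}{4} - \frac{21}{L}$)
$D = -5$ ($D = -5 + 0 = -5$)
$y{\left(h \right)} = 32 h$ ($y{\left(h \right)} = - 4 \left(- 8 h\right) = 32 h$)
$g{\left(33 \right)} - y{\left(D \right)} = \left(- \frac{19}{4} - \frac{21}{33}\right) - 32 \left(-5\right) = \left(- \frac{19}{4} - \frac{7}{11}\right) - -160 = \left(- \frac{19}{4} - \frac{7}{11}\right) + 160 = - \frac{237}{44} + 160 = \frac{6803}{44}$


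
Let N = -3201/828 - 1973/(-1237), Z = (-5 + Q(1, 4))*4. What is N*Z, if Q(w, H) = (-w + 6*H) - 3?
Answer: -3876655/28451 ≈ -136.26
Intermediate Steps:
Q(w, H) = -3 - w + 6*H
Z = 60 (Z = (-5 + (-3 - 1*1 + 6*4))*4 = (-5 + (-3 - 1 + 24))*4 = (-5 + 20)*4 = 15*4 = 60)
N = -775331/341412 (N = -3201*1/828 - 1973*(-1/1237) = -1067/276 + 1973/1237 = -775331/341412 ≈ -2.2710)
N*Z = -775331/341412*60 = -3876655/28451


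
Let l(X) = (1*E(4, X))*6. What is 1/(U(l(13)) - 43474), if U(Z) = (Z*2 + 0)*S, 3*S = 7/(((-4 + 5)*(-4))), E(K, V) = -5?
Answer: -1/43439 ≈ -2.3021e-5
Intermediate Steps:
S = -7/12 (S = (7/(((-4 + 5)*(-4))))/3 = (7/((1*(-4))))/3 = (7/(-4))/3 = (7*(-¼))/3 = (⅓)*(-7/4) = -7/12 ≈ -0.58333)
l(X) = -30 (l(X) = (1*(-5))*6 = -5*6 = -30)
U(Z) = -7*Z/6 (U(Z) = (Z*2 + 0)*(-7/12) = (2*Z + 0)*(-7/12) = (2*Z)*(-7/12) = -7*Z/6)
1/(U(l(13)) - 43474) = 1/(-7/6*(-30) - 43474) = 1/(35 - 43474) = 1/(-43439) = -1/43439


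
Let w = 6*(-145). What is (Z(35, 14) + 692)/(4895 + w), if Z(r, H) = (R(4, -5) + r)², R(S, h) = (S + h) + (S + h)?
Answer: 1781/4025 ≈ 0.44248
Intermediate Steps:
R(S, h) = 2*S + 2*h
w = -870
Z(r, H) = (-2 + r)² (Z(r, H) = ((2*4 + 2*(-5)) + r)² = ((8 - 10) + r)² = (-2 + r)²)
(Z(35, 14) + 692)/(4895 + w) = ((-2 + 35)² + 692)/(4895 - 870) = (33² + 692)/4025 = (1089 + 692)*(1/4025) = 1781*(1/4025) = 1781/4025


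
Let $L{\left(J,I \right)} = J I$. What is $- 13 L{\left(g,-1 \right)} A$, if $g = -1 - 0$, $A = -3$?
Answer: $39$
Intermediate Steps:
$g = -1$ ($g = -1 + 0 = -1$)
$L{\left(J,I \right)} = I J$
$- 13 L{\left(g,-1 \right)} A = - 13 \left(\left(-1\right) \left(-1\right)\right) \left(-3\right) = \left(-13\right) 1 \left(-3\right) = \left(-13\right) \left(-3\right) = 39$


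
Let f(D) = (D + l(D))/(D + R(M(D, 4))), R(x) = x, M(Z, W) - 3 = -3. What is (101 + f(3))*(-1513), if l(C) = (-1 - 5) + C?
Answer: -152813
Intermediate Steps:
M(Z, W) = 0 (M(Z, W) = 3 - 3 = 0)
l(C) = -6 + C
f(D) = (-6 + 2*D)/D (f(D) = (D + (-6 + D))/(D + 0) = (-6 + 2*D)/D)
(101 + f(3))*(-1513) = (101 + (2 - 6/3))*(-1513) = (101 + (2 - 6*⅓))*(-1513) = (101 + (2 - 2))*(-1513) = (101 + 0)*(-1513) = 101*(-1513) = -152813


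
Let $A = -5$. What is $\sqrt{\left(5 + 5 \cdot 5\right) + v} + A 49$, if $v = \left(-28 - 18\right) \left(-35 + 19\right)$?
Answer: $-245 + \sqrt{766} \approx -217.32$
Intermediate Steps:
$v = 736$ ($v = \left(-46\right) \left(-16\right) = 736$)
$\sqrt{\left(5 + 5 \cdot 5\right) + v} + A 49 = \sqrt{\left(5 + 5 \cdot 5\right) + 736} - 245 = \sqrt{\left(5 + 25\right) + 736} - 245 = \sqrt{30 + 736} - 245 = \sqrt{766} - 245 = -245 + \sqrt{766}$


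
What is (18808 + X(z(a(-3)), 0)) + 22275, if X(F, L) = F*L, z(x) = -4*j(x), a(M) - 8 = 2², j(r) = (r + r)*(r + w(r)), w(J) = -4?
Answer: 41083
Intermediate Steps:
j(r) = 2*r*(-4 + r) (j(r) = (r + r)*(r - 4) = (2*r)*(-4 + r) = 2*r*(-4 + r))
a(M) = 12 (a(M) = 8 + 2² = 8 + 4 = 12)
z(x) = -8*x*(-4 + x)
(18808 + X(z(a(-3)), 0)) + 22275 = (18808 + (8*12*(4 - 1*12))*0) + 22275 = (18808 + (8*12*(4 - 12))*0) + 22275 = (18808 + (8*12*(-8))*0) + 22275 = (18808 - 768*0) + 22275 = (18808 + 0) + 22275 = 18808 + 22275 = 41083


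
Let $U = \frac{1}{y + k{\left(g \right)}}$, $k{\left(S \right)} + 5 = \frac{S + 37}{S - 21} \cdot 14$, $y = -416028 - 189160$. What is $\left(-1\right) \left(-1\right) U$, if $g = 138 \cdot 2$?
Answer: $- \frac{255}{154319833} \approx -1.6524 \cdot 10^{-6}$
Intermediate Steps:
$g = 276$
$y = -605188$
$k{\left(S \right)} = -5 + \frac{14 \left(37 + S\right)}{-21 + S}$ ($k{\left(S \right)} = -5 + \frac{S + 37}{S - 21} \cdot 14 = -5 + \frac{37 + S}{-21 + S} 14 = -5 + \frac{14 \left(37 + S\right)}{-21 + S}$)
$U = - \frac{255}{154319833}$ ($U = \frac{1}{-605188 + \frac{623 + 9 \cdot 276}{-21 + 276}} = \frac{1}{-605188 + \frac{623 + 2484}{255}} = \frac{1}{-605188 + \frac{1}{255} \cdot 3107} = \frac{1}{-605188 + \frac{3107}{255}} = \frac{1}{- \frac{154319833}{255}} = - \frac{255}{154319833} \approx -1.6524 \cdot 10^{-6}$)
$\left(-1\right) \left(-1\right) U = \left(-1\right) \left(-1\right) \left(- \frac{255}{154319833}\right) = 1 \left(- \frac{255}{154319833}\right) = - \frac{255}{154319833}$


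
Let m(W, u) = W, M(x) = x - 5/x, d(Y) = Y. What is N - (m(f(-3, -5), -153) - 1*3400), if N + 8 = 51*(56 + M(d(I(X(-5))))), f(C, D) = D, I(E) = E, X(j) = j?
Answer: 6049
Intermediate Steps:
N = 2644 (N = -8 + 51*(56 + (-5 - 5/(-5))) = -8 + 51*(56 + (-5 - 5*(-1/5))) = -8 + 51*(56 + (-5 + 1)) = -8 + 51*(56 - 4) = -8 + 51*52 = -8 + 2652 = 2644)
N - (m(f(-3, -5), -153) - 1*3400) = 2644 - (-5 - 1*3400) = 2644 - (-5 - 3400) = 2644 - 1*(-3405) = 2644 + 3405 = 6049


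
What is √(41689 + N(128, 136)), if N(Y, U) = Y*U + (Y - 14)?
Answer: 9*√731 ≈ 243.33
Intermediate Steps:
N(Y, U) = -14 + Y + U*Y (N(Y, U) = U*Y + (-14 + Y) = -14 + Y + U*Y)
√(41689 + N(128, 136)) = √(41689 + (-14 + 128 + 136*128)) = √(41689 + (-14 + 128 + 17408)) = √(41689 + 17522) = √59211 = 9*√731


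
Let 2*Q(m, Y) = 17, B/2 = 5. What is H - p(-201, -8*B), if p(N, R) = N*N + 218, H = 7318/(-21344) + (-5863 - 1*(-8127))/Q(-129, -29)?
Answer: -7321000843/181424 ≈ -40353.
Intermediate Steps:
B = 10 (B = 2*5 = 10)
Q(m, Y) = 17/2 (Q(m, Y) = (½)*17 = 17/2)
H = 48260613/181424 (H = 7318/(-21344) + (-5863 - 1*(-8127))/(17/2) = 7318*(-1/21344) + (-5863 + 8127)*(2/17) = -3659/10672 + 2264*(2/17) = -3659/10672 + 4528/17 = 48260613/181424 ≈ 266.01)
p(N, R) = 218 + N² (p(N, R) = N² + 218 = 218 + N²)
H - p(-201, -8*B) = 48260613/181424 - (218 + (-201)²) = 48260613/181424 - (218 + 40401) = 48260613/181424 - 1*40619 = 48260613/181424 - 40619 = -7321000843/181424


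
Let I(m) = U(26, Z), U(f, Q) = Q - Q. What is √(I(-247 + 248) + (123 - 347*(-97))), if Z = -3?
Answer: √33782 ≈ 183.80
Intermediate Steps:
U(f, Q) = 0
I(m) = 0
√(I(-247 + 248) + (123 - 347*(-97))) = √(0 + (123 - 347*(-97))) = √(0 + (123 + 33659)) = √(0 + 33782) = √33782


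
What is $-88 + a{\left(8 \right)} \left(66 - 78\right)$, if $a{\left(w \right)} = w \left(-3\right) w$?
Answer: $2216$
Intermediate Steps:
$a{\left(w \right)} = - 3 w^{2}$ ($a{\left(w \right)} = - 3 w w = - 3 w^{2}$)
$-88 + a{\left(8 \right)} \left(66 - 78\right) = -88 + - 3 \cdot 8^{2} \left(66 - 78\right) = -88 + \left(-3\right) 64 \left(66 - 78\right) = -88 - -2304 = -88 + 2304 = 2216$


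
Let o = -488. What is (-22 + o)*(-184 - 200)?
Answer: 195840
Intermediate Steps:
(-22 + o)*(-184 - 200) = (-22 - 488)*(-184 - 200) = -510*(-384) = 195840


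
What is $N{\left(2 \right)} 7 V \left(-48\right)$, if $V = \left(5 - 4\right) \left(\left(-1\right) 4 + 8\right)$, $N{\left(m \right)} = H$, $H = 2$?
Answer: $-2688$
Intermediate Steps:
$N{\left(m \right)} = 2$
$V = 4$ ($V = 1 \left(-4 + 8\right) = 1 \cdot 4 = 4$)
$N{\left(2 \right)} 7 V \left(-48\right) = 2 \cdot 7 \cdot 4 \left(-48\right) = 2 \cdot 28 \left(-48\right) = 56 \left(-48\right) = -2688$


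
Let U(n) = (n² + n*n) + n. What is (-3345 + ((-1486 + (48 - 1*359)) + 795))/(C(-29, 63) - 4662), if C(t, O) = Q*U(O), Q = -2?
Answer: 69/328 ≈ 0.21037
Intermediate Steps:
U(n) = n + 2*n² (U(n) = (n² + n²) + n = 2*n² + n = n + 2*n²)
C(t, O) = -2*O*(1 + 2*O)
(-3345 + ((-1486 + (48 - 1*359)) + 795))/(C(-29, 63) - 4662) = (-3345 + ((-1486 + (48 - 1*359)) + 795))/(-2*63*(1 + 2*63) - 4662) = (-3345 + ((-1486 + (48 - 359)) + 795))/(-2*63*(1 + 126) - 4662) = (-3345 + ((-1486 - 311) + 795))/(-2*63*127 - 4662) = (-3345 + (-1797 + 795))/(-16002 - 4662) = (-3345 - 1002)/(-20664) = -4347*(-1/20664) = 69/328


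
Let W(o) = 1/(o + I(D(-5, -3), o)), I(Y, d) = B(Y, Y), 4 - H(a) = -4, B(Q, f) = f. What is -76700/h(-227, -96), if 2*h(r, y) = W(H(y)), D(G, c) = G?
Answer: -460200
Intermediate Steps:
H(a) = 8 (H(a) = 4 - 1*(-4) = 4 + 4 = 8)
I(Y, d) = Y
W(o) = 1/(-5 + o) (W(o) = 1/(o - 5) = 1/(-5 + o))
h(r, y) = ⅙ (h(r, y) = 1/(2*(-5 + 8)) = (½)/3 = (½)*(⅓) = ⅙)
-76700/h(-227, -96) = -76700/⅙ = -76700*6 = -460200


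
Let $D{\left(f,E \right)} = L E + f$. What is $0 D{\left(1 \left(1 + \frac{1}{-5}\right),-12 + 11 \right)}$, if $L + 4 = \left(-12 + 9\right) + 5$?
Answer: $0$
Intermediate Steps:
$L = -2$ ($L = -4 + \left(\left(-12 + 9\right) + 5\right) = -4 + \left(-3 + 5\right) = -4 + 2 = -2$)
$D{\left(f,E \right)} = f - 2 E$ ($D{\left(f,E \right)} = - 2 E + f = f - 2 E$)
$0 D{\left(1 \left(1 + \frac{1}{-5}\right),-12 + 11 \right)} = 0 \left(1 \left(1 + \frac{1}{-5}\right) - 2 \left(-12 + 11\right)\right) = 0 \left(1 \left(1 - \frac{1}{5}\right) - -2\right) = 0 \left(1 \cdot \frac{4}{5} + 2\right) = 0 \left(\frac{4}{5} + 2\right) = 0 \cdot \frac{14}{5} = 0$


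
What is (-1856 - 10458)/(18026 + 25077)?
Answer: -12314/43103 ≈ -0.28569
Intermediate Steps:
(-1856 - 10458)/(18026 + 25077) = -12314/43103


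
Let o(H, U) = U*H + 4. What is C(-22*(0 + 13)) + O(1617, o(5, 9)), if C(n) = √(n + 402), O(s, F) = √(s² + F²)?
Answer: 2*√29 + 49*√1090 ≈ 1628.5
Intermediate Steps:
o(H, U) = 4 + H*U (o(H, U) = H*U + 4 = 4 + H*U)
O(s, F) = √(F² + s²)
C(n) = √(402 + n)
C(-22*(0 + 13)) + O(1617, o(5, 9)) = √(402 - 22*(0 + 13)) + √((4 + 5*9)² + 1617²) = √(402 - 22*13) + √((4 + 45)² + 2614689) = √(402 - 286) + √(49² + 2614689) = √116 + √(2401 + 2614689) = 2*√29 + √2617090 = 2*√29 + 49*√1090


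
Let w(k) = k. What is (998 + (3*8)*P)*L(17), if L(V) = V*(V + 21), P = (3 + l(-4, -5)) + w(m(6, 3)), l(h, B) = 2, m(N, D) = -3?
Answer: 675716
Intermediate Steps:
P = 2 (P = (3 + 2) - 3 = 5 - 3 = 2)
L(V) = V*(21 + V)
(998 + (3*8)*P)*L(17) = (998 + (3*8)*2)*(17*(21 + 17)) = (998 + 24*2)*(17*38) = (998 + 48)*646 = 1046*646 = 675716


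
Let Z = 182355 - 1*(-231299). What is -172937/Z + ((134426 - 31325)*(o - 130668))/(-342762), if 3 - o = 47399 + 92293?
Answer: 960847016225357/11815406029 ≈ 81322.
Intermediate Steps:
o = -139689 (o = 3 - (47399 + 92293) = 3 - 1*139692 = 3 - 139692 = -139689)
Z = 413654 (Z = 182355 + 231299 = 413654)
-172937/Z + ((134426 - 31325)*(o - 130668))/(-342762) = -172937/413654 + ((134426 - 31325)*(-139689 - 130668))/(-342762) = -172937*1/413654 + (103101*(-270357))*(-1/342762) = -172937/413654 - 27874077057*(-1/342762) = -172937/413654 + 9291359019/114254 = 960847016225357/11815406029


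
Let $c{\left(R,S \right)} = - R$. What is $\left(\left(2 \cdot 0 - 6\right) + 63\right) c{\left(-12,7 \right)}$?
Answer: $684$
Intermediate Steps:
$\left(\left(2 \cdot 0 - 6\right) + 63\right) c{\left(-12,7 \right)} = \left(\left(2 \cdot 0 - 6\right) + 63\right) \left(\left(-1\right) \left(-12\right)\right) = \left(\left(0 - 6\right) + 63\right) 12 = \left(-6 + 63\right) 12 = 57 \cdot 12 = 684$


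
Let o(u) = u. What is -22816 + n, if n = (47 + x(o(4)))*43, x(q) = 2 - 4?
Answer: -20881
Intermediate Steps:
x(q) = -2
n = 1935 (n = (47 - 2)*43 = 45*43 = 1935)
-22816 + n = -22816 + 1935 = -20881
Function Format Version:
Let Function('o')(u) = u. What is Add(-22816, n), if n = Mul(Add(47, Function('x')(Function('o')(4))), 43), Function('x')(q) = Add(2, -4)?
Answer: -20881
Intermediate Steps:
Function('x')(q) = -2
n = 1935 (n = Mul(Add(47, -2), 43) = Mul(45, 43) = 1935)
Add(-22816, n) = Add(-22816, 1935) = -20881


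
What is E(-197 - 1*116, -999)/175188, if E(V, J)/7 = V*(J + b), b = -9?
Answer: 184044/14599 ≈ 12.607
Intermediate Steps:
E(V, J) = 7*V*(-9 + J) (E(V, J) = 7*(V*(J - 9)) = 7*(V*(-9 + J)) = 7*V*(-9 + J))
E(-197 - 1*116, -999)/175188 = (7*(-197 - 1*116)*(-9 - 999))/175188 = (7*(-197 - 116)*(-1008))*(1/175188) = (7*(-313)*(-1008))*(1/175188) = 2208528*(1/175188) = 184044/14599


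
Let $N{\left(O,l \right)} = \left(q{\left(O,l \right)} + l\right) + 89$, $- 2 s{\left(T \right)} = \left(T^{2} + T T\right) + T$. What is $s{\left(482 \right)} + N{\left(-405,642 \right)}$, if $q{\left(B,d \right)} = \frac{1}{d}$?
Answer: $- \frac{148837427}{642} \approx -2.3183 \cdot 10^{5}$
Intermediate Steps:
$s{\left(T \right)} = - T^{2} - \frac{T}{2}$ ($s{\left(T \right)} = - \frac{\left(T^{2} + T T\right) + T}{2} = - \frac{\left(T^{2} + T^{2}\right) + T}{2} = - \frac{2 T^{2} + T}{2} = - \frac{T + 2 T^{2}}{2} = - T^{2} - \frac{T}{2}$)
$N{\left(O,l \right)} = 89 + l + \frac{1}{l}$ ($N{\left(O,l \right)} = \left(\frac{1}{l} + l\right) + 89 = \left(l + \frac{1}{l}\right) + 89 = 89 + l + \frac{1}{l}$)
$s{\left(482 \right)} + N{\left(-405,642 \right)} = \left(-1\right) 482 \left(\frac{1}{2} + 482\right) + \left(89 + 642 + \frac{1}{642}\right) = \left(-1\right) 482 \cdot \frac{965}{2} + \left(89 + 642 + \frac{1}{642}\right) = -232565 + \frac{469303}{642} = - \frac{148837427}{642}$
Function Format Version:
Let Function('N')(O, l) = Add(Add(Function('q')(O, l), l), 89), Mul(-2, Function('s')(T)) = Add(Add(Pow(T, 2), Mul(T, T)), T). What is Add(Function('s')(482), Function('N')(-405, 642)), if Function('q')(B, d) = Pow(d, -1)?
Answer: Rational(-148837427, 642) ≈ -2.3183e+5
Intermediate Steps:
Function('s')(T) = Add(Mul(-1, Pow(T, 2)), Mul(Rational(-1, 2), T)) (Function('s')(T) = Mul(Rational(-1, 2), Add(Add(Pow(T, 2), Mul(T, T)), T)) = Mul(Rational(-1, 2), Add(Add(Pow(T, 2), Pow(T, 2)), T)) = Mul(Rational(-1, 2), Add(Mul(2, Pow(T, 2)), T)) = Mul(Rational(-1, 2), Add(T, Mul(2, Pow(T, 2)))) = Add(Mul(-1, Pow(T, 2)), Mul(Rational(-1, 2), T)))
Function('N')(O, l) = Add(89, l, Pow(l, -1)) (Function('N')(O, l) = Add(Add(Pow(l, -1), l), 89) = Add(Add(l, Pow(l, -1)), 89) = Add(89, l, Pow(l, -1)))
Add(Function('s')(482), Function('N')(-405, 642)) = Add(Mul(-1, 482, Add(Rational(1, 2), 482)), Add(89, 642, Pow(642, -1))) = Add(Mul(-1, 482, Rational(965, 2)), Add(89, 642, Rational(1, 642))) = Add(-232565, Rational(469303, 642)) = Rational(-148837427, 642)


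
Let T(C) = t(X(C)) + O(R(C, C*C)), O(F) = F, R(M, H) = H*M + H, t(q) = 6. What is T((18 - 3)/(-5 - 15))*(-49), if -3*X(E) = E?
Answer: -19257/64 ≈ -300.89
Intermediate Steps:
X(E) = -E/3
R(M, H) = H + H*M
T(C) = 6 + C²*(1 + C) (T(C) = 6 + (C*C)*(1 + C) = 6 + C²*(1 + C))
T((18 - 3)/(-5 - 15))*(-49) = (6 + ((18 - 3)/(-5 - 15))²*(1 + (18 - 3)/(-5 - 15)))*(-49) = (6 + (15/(-20))²*(1 + 15/(-20)))*(-49) = (6 + (15*(-1/20))²*(1 + 15*(-1/20)))*(-49) = (6 + (-¾)²*(1 - ¾))*(-49) = (6 + (9/16)*(¼))*(-49) = (6 + 9/64)*(-49) = (393/64)*(-49) = -19257/64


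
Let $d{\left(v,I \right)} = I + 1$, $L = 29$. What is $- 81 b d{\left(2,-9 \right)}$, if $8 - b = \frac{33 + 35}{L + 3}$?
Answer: $3807$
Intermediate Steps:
$d{\left(v,I \right)} = 1 + I$
$b = \frac{47}{8}$ ($b = 8 - \frac{33 + 35}{29 + 3} = 8 - \frac{68}{32} = 8 - 68 \cdot \frac{1}{32} = 8 - \frac{17}{8} = \frac{47}{8} \approx 5.875$)
$- 81 b d{\left(2,-9 \right)} = \left(-81\right) \frac{47}{8} \left(1 - 9\right) = \left(- \frac{3807}{8}\right) \left(-8\right) = 3807$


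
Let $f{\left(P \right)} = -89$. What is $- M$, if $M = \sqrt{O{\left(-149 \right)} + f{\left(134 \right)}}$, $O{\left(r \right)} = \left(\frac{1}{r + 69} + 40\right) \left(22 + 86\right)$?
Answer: $- \frac{\sqrt{422965}}{10} \approx -65.036$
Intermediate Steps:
$O{\left(r \right)} = 4320 + \frac{108}{69 + r}$ ($O{\left(r \right)} = \left(\frac{1}{69 + r} + 40\right) 108 = \left(40 + \frac{1}{69 + r}\right) 108 = 4320 + \frac{108}{69 + r}$)
$M = \frac{\sqrt{422965}}{10}$ ($M = \sqrt{\frac{108 \left(2761 + 40 \left(-149\right)\right)}{69 - 149} - 89} = \sqrt{\frac{108 \left(2761 - 5960\right)}{-80} - 89} = \sqrt{108 \left(- \frac{1}{80}\right) \left(-3199\right) - 89} = \sqrt{\frac{86373}{20} - 89} = \sqrt{\frac{84593}{20}} = \frac{\sqrt{422965}}{10} \approx 65.036$)
$- M = - \frac{\sqrt{422965}}{10}$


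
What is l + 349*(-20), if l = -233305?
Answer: -240285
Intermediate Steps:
l + 349*(-20) = -233305 + 349*(-20) = -233305 - 6980 = -240285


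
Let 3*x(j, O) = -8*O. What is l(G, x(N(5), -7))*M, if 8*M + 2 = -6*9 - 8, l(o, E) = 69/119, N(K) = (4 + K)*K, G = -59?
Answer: -552/119 ≈ -4.6387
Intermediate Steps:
N(K) = K*(4 + K)
x(j, O) = -8*O/3 (x(j, O) = (-8*O)/3 = -8*O/3)
l(o, E) = 69/119 (l(o, E) = 69*(1/119) = 69/119)
M = -8 (M = -¼ + (-6*9 - 8)/8 = -¼ + (-54 - 8)/8 = -¼ + (⅛)*(-62) = -¼ - 31/4 = -8)
l(G, x(N(5), -7))*M = (69/119)*(-8) = -552/119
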